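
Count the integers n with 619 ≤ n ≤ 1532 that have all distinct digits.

The integers in [619, 1532] that have all distinct digits: 619, 620, 621, 623, 624, 625, …, 1530, 1532.
513 qualify.

513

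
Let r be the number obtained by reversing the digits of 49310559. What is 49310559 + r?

Reverse of 49310559 is 95501394.
49310559 + 95501394 = 144811953

144811953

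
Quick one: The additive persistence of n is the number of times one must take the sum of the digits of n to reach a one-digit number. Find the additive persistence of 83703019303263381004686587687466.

83703019303263381004686587687466 → 141 → 6 (2 steps)

2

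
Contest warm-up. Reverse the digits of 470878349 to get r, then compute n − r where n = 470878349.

-472999725

Reverse of 470878349 is 943878074.
470878349 − 943878074 = -472999725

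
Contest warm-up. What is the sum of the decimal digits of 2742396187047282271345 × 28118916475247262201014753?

2742396187047282271345 × 28118916475247262201014753 = 77113209325619097980962118185303552485694152785
Sum of its 47 digits: 212.

212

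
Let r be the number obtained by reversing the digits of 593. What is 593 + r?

Reverse of 593 is 395.
593 + 395 = 988

988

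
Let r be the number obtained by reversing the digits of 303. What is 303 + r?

606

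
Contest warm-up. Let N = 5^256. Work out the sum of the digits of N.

5^256 = 86361685550944446253863518628003995711160003644362813850237034701685918031624270579715075034722882265605472939461496635969950989468319466936530037770580747746862471103668212890625
Sum of its 179 digits: 805.

805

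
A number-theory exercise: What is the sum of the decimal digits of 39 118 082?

32

3+9+1+1+8+0+8+2 = 32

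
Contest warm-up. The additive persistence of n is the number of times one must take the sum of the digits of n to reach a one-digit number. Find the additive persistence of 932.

2

932 → 14 → 5 (2 steps)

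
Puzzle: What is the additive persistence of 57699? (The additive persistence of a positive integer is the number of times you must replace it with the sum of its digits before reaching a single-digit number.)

57699 → 36 → 9 (2 steps)

2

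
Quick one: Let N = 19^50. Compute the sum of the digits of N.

19^50 = 8663234049605954426644038200675212212900743262211018069459689001
Sum of its 64 digits: 244.

244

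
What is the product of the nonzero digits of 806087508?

107520

8×6×8×7×5×8 = 107520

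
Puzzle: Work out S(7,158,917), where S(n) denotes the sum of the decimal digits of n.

7+1+5+8+9+1+7 = 38

38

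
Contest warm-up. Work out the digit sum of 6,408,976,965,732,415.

6+4+0+8+9+7+6+9+6+5+7+3+2+4+1+5 = 82

82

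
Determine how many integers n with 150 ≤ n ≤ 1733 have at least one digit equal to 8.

The integers in [150, 1733] that have at least one digit equal to 8: 158, 168, 178, 180, 181, 182, …, 1718, 1728.
383 qualify.

383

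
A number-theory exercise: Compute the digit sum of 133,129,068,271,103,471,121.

1+3+3+1+2+9+0+6+8+2+7+1+1+0+3+4+7+1+1+2+1 = 63

63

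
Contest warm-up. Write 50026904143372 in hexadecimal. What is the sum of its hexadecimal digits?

50026904143372 in base 16 is 2D7FCBD9C60C.
Digit sum: 2+13+7+15+12+11+13+9+12+6+0+12 = 112.

112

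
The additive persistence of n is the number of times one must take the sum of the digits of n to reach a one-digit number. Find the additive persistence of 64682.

2

64682 → 26 → 8 (2 steps)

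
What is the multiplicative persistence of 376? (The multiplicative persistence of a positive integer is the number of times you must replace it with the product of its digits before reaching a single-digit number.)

376 → 126 → 12 → 2 (3 steps)

3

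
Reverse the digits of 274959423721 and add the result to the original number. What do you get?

402284383193

Reverse of 274959423721 is 127324959472.
274959423721 + 127324959472 = 402284383193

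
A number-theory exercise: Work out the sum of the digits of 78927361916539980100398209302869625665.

183

7+8+9+2+7+3+6+1+9+1+6+5+3+9+9+8+0+1+0+0+3+9+8+2+0+9+3+0+2+8+6+9+6+2+5+6+6+5 = 183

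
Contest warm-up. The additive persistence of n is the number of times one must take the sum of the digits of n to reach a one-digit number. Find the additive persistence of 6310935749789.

6310935749789 → 71 → 8 (2 steps)

2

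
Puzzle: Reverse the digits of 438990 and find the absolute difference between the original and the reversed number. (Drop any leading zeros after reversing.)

Reverse of 438990 is 99834.
|438990 − 99834| = 339156

339156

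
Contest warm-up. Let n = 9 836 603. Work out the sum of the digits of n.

35

9+8+3+6+6+0+3 = 35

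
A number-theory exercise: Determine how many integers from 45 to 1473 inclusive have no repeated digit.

The integers in [45, 1473] that have no repeated digit: 45, 46, 47, 48, 49, 50, …, 1472, 1473.
904 qualify.

904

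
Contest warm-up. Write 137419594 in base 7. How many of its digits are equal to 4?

1

137419594 in base 7 is 3256022134.
The digit 4 appears 1 time.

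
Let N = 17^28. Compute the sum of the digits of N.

17^28 = 28351092476867700887730107366063041
Sum of its 35 digits: 145.

145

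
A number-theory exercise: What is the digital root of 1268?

1+2+6+8 = 17
1+7 = 8

8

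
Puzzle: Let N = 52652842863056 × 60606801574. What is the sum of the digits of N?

52652842863056 × 60606801574 = 3191120399708237047250144
Sum of its 25 digits: 92.

92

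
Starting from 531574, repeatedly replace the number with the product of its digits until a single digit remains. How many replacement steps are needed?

2

531574 → 2100 → 0 (2 steps)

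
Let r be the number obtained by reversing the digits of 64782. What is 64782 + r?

Reverse of 64782 is 28746.
64782 + 28746 = 93528

93528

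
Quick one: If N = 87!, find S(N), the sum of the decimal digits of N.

87! = 2107757298379527717213600518699389595229783738061356212322972511214654115727593174080683423236414793504734471782400000000000000000000
Sum of its 133 digits: 495.

495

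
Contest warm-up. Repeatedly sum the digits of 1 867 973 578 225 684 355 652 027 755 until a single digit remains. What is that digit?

5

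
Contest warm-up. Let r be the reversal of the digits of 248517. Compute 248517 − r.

-467325

Reverse of 248517 is 715842.
248517 − 715842 = -467325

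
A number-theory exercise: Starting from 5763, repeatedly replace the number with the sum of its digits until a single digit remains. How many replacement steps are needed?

5763 → 21 → 3 (2 steps)

2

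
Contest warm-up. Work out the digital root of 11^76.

The digital root of n equals n mod 9 (or 9 when 9 | n), so we need 11^76 mod 9.
11^76 ≡ 7 (mod 9), so the digital root is 7.

7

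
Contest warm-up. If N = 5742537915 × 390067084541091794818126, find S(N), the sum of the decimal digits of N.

5742537915 × 390067084541091794818126 = 2239975022370730007238489084247290
Sum of its 34 digits: 138.

138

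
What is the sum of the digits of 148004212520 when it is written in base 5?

28

148004212520 in base 5 is 4411103034300040.
Digit sum: 4+4+1+1+1+0+3+0+3+4+3+0+0+0+4+0 = 28.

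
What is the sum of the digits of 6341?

6+3+4+1 = 14

14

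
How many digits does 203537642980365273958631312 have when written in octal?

203537642980365273958631312 in base 8 is 124134613360571200706165543620, which has 30 digits.

30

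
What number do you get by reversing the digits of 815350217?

712053518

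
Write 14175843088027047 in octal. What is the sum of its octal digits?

77

14175843088027047 in base 8 is 622715525351646647.
Digit sum: 6+2+2+7+1+5+5+2+5+3+5+1+6+4+6+6+4+7 = 77.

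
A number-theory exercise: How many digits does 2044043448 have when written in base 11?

9

2044043448 in base 11 is 95989A107, which has 9 digits.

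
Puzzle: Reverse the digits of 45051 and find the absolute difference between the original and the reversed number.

29997

Reverse of 45051 is 15054.
|45051 − 15054| = 29997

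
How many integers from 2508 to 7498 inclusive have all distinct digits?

2571

The integers in [2508, 7498] that have all distinct digits: 2508, 2509, 2510, 2513, 2514, 2516, …, 7496, 7498.
2571 qualify.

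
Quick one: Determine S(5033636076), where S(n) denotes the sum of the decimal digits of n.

5+0+3+3+6+3+6+0+7+6 = 39

39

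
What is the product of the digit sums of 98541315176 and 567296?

1750

S(98541315176) = 9+8+5+4+1+3+1+5+1+7+6 = 50.
S(567296) = 5+6+7+2+9+6 = 35.
50 · 35 = 1750.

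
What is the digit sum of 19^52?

325

19^52 = 3127427491907749548018497790443751608857168317658177523074947729361
Sum of its 67 digits: 325.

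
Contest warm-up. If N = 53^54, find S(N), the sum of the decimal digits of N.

433

53^54 = 1290912952746203743021313145565550452482273015820338964758771936617566192284961834966575969769
Sum of its 94 digits: 433.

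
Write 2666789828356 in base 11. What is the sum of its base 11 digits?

76

2666789828356 in base 11 is 938A85375A35.
Digit sum: 9+3+8+10+8+5+3+7+5+10+3+5 = 76.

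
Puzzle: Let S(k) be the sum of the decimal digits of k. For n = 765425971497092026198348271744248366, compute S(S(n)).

10

First digit sum: 172.
1+7+2 = 10.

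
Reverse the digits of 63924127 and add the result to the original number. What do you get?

136067063

Reverse of 63924127 is 72142936.
63924127 + 72142936 = 136067063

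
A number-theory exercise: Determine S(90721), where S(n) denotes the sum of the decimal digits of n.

9+0+7+2+1 = 19

19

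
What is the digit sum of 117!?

738

117! = 3969937160808720895401959629498630647790406360168322301129748464310422041758630649341780708631240196854767624444057168110272995649603642560353748940315749184568295424000000000000000000000000000
Sum of its 193 digits: 738.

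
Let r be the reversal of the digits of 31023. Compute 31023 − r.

-990

Reverse of 31023 is 32013.
31023 − 32013 = -990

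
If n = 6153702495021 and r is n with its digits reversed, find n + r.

Reverse of 6153702495021 is 1205942073516.
6153702495021 + 1205942073516 = 7359644568537

7359644568537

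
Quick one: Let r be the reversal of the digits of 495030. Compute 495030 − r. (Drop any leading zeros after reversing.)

Reverse of 495030 is 30594.
495030 − 30594 = 464436

464436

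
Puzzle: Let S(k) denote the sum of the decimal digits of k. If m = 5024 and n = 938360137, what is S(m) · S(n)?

S(5024) = 5+0+2+4 = 11.
S(938360137) = 9+3+8+3+6+0+1+3+7 = 40.
11 · 40 = 440.

440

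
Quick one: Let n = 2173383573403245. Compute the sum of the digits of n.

60

2+1+7+3+3+8+3+5+7+3+4+0+3+2+4+5 = 60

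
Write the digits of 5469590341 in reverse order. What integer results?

1430959645

Reversing 5469590341 gives 1430959645.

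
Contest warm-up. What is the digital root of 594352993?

5+9+4+3+5+2+9+9+3 = 49
4+9 = 13
1+3 = 4

4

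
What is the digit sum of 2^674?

2^674 = 78382132970517478991165606422426233672355708521949855379734648809861125861064803929830588940942115354940041435601982738271645192059633193360683542052684438972998018132574030730004068581526319939960438784
Sum of its 203 digits: 913.

913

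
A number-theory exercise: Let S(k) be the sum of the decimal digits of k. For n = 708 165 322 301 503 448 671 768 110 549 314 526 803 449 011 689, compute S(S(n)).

First digit sum: 191.
1+9+1 = 11.

11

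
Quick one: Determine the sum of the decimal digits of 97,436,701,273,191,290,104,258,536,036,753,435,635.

155

9+7+4+3+6+7+0+1+2+7+3+1+9+1+2+9+0+1+0+4+2+5+8+5+3+6+0+3+6+7+5+3+4+3+5+6+3+5 = 155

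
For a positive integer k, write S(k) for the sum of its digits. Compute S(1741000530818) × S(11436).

570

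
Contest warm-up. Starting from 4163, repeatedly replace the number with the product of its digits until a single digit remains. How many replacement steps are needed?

3

4163 → 72 → 14 → 4 (3 steps)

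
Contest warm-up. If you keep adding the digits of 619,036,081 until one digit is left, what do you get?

7

6+1+9+0+3+6+0+8+1 = 34
3+4 = 7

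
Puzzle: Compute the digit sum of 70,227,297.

36

7+0+2+2+7+2+9+7 = 36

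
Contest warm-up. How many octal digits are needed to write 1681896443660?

14

1681896443660 in base 8 is 30363065607414, which has 14 digits.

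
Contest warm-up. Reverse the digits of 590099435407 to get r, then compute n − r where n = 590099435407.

-114435554688

Reverse of 590099435407 is 704534990095.
590099435407 − 704534990095 = -114435554688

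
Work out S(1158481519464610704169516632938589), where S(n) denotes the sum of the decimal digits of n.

156

1+1+5+8+4+8+1+5+1+9+4+6+4+6+1+0+7+0+4+1+6+9+5+1+6+6+3+2+9+3+8+5+8+9 = 156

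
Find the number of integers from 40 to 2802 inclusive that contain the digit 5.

The integers in [40, 2802] that contain the digit 5: 45, 50, 51, 52, 53, 54, …, 2785, 2795.
771 qualify.

771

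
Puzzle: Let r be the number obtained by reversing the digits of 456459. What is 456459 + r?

1411113

Reverse of 456459 is 954654.
456459 + 954654 = 1411113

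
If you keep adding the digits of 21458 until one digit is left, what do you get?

2

2+1+4+5+8 = 20
2+0 = 2
(Equivalently, 21458 mod 9 = 2.)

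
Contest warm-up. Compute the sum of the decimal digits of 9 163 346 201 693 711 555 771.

9+1+6+3+3+4+6+2+0+1+6+9+3+7+1+1+5+5+5+7+7+1 = 92

92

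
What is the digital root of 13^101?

The digital root of n equals n mod 9 (or 9 when 9 | n), so we need 13^101 mod 9.
13^101 ≡ 7 (mod 9), so the digital root is 7.

7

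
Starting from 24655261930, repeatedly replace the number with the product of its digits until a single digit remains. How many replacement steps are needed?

1

24655261930 → 0 (1 step)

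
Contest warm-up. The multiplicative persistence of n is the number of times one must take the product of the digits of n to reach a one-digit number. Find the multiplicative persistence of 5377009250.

1

5377009250 → 0 (1 step)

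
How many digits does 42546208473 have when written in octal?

12

42546208473 in base 8 is 474774717331, which has 12 digits.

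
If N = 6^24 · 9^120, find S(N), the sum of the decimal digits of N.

603

6^24 · 9^120 = 15301399068533740500924308188594422368927207215570516484876358699573540825734694965705547939810441029654100209077752972856003129245696
Sum of its 134 digits: 603.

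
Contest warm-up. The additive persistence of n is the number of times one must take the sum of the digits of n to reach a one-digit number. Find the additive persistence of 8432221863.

3

8432221863 → 39 → 12 → 3 (3 steps)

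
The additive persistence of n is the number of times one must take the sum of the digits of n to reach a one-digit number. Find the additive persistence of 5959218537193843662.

5959218537193843662 → 96 → 15 → 6 (3 steps)

3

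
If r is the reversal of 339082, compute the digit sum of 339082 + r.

Reversal of 339082 is 280933; 339082 + 280933 = 620015.
Digit sum of 620015: 6+2+0+0+1+5 = 14.

14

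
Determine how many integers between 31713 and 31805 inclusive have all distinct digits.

The integers in [31713, 31805] that have all distinct digits: 31720, 31724, 31725, 31726, 31728, 31729, …, 31804, 31805.
39 qualify.

39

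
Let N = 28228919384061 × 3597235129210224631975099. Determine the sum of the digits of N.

198

28228919384061 × 3597235129210224631975099 = 101546060467987686067437962068969497039
Sum of its 39 digits: 198.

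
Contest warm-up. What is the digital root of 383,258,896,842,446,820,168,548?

3+8+3+2+5+8+8+9+6+8+4+2+4+4+6+8+2+0+1+6+8+5+4+8 = 122
1+2+2 = 5

5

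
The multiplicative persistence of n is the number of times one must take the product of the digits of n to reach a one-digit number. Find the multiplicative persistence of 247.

247 → 56 → 30 → 0 (3 steps)

3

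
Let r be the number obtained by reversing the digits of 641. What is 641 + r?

787

Reverse of 641 is 146.
641 + 146 = 787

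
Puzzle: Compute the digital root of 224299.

1

2+2+4+2+9+9 = 28
2+8 = 10
1+0 = 1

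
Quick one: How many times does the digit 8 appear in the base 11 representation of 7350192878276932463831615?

3

7350192878276932463831615 in base 11 is 823265884431247029970173.
The digit 8 appears 3 times.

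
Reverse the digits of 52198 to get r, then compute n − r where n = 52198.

Reverse of 52198 is 89125.
52198 − 89125 = -36927

-36927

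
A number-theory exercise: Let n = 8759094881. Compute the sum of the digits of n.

59

8+7+5+9+0+9+4+8+8+1 = 59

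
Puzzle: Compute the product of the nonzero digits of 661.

36

6×6×1 = 36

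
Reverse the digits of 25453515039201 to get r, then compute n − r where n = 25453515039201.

15160463503749

Reverse of 25453515039201 is 10293051535452.
25453515039201 − 10293051535452 = 15160463503749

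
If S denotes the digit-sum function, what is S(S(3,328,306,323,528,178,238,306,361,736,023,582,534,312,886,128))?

First digit sum: 183.
1+8+3 = 12.

12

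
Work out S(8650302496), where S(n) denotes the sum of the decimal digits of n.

8+6+5+0+3+0+2+4+9+6 = 43

43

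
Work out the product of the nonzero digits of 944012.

288

9×4×4×1×2 = 288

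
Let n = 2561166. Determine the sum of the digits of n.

27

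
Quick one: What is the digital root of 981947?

2

9+8+1+9+4+7 = 38
3+8 = 11
1+1 = 2
(Equivalently, 981947 mod 9 = 2.)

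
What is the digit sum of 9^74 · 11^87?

9^74 · 11^87 = 164100274406471026802791474756754214465147041791557224126538313520419717157515963052588611679129209355965885941885346856505605073002458721681011789531517879364531
Sum of its 162 digits: 693.

693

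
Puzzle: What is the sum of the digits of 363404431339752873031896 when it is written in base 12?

363404431339752873031896 in base 12 is 7A95A1BB74B7B7920506A0.
Digit sum: 7+10+9+5+10+1+11+11+7+4+11+7+11+7+9+2+0+5+0+6+10+0 = 143.

143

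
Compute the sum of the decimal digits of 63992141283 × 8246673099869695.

63992141283 × 8246673099869695 = 527722270121577091330118685
Sum of its 27 digits: 102.

102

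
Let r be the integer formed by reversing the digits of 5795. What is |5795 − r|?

180

Reverse of 5795 is 5975.
|5795 − 5975| = 180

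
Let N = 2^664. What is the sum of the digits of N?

907

2^664 = 76545051729020975577310162521900618820659871603466655644272117978380005723696097587725184512638784526308634214455061267843403507870735540391292521535824647434568377082591826884769598224146796816367616
Sum of its 200 digits: 907.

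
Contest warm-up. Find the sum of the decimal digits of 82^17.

82^17 = 342637971701861610711120383967232
Sum of its 33 digits: 127.

127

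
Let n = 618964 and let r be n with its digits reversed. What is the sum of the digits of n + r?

Reversal of 618964 is 469816; 618964 + 469816 = 1088780.
Digit sum of 1088780: 1+0+8+8+7+8+0 = 32.

32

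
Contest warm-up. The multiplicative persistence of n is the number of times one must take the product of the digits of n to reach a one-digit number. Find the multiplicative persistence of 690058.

690058 → 0 (1 step)

1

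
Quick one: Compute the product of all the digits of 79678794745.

746807040

7×9×6×7×8×7×9×4×7×4×5 = 746807040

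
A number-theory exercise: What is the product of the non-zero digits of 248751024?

2×4×8×7×5×1×2×4 = 17920

17920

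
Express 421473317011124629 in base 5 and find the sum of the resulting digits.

53

421473317011124629 in base 5 is 12013421322311214321442004.
Digit sum: 1+2+0+1+3+4+2+1+3+2+2+3+1+1+2+1+4+3+2+1+4+4+2+0+0+4 = 53.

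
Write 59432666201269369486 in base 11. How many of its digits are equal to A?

1

59432666201269369486 in base 11 is A764787037537912235.
The digit A appears 1 time.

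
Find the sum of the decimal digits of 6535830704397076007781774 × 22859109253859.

6535830704397076007781774 × 22859109253859 = 149403268136538986530705738338839365866
Sum of its 39 digits: 192.

192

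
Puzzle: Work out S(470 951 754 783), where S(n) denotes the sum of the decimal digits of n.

60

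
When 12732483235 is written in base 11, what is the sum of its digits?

12732483235 in base 11 is 544417811A.
Digit sum: 5+4+4+4+1+7+8+1+1+10 = 45.

45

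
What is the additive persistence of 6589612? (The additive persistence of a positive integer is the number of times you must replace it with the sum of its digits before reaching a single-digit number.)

3

6589612 → 37 → 10 → 1 (3 steps)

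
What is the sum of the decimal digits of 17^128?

739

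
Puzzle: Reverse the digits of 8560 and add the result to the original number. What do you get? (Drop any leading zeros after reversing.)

9218

Reverse of 8560 is 658.
8560 + 658 = 9218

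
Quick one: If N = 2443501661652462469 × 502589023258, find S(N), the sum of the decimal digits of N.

2443501661652462469 × 502589023258 = 1228077113459211106545213104002
Sum of its 31 digits: 88.

88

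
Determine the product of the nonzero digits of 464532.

2880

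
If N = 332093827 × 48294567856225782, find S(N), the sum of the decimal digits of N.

108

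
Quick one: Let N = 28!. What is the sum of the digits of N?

28! = 304888344611713860501504000000
Sum of its 30 digits: 90.

90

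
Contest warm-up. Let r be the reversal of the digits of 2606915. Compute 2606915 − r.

Reverse of 2606915 is 5196062.
2606915 − 5196062 = -2589147

-2589147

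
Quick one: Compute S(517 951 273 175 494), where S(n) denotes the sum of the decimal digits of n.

5+1+7+9+5+1+2+7+3+1+7+5+4+9+4 = 70

70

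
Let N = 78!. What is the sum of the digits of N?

78! = 11324281178206297831457521158732046228731749579488251990048962825668835325234200766245086213177344000000000000000000
Sum of its 116 digits: 423.

423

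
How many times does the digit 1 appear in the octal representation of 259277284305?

4

259277284305 in base 8 is 3613610261721.
The digit 1 appears 4 times.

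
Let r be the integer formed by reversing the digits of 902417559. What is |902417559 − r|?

Reverse of 902417559 is 955714209.
|902417559 − 955714209| = 53296650

53296650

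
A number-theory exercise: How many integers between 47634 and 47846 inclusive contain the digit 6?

90

The integers in [47634, 47846] that contain the digit 6: 47634, 47635, 47636, 47637, 47638, 47639, …, 47836, 47846.
90 qualify.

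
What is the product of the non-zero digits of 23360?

108

2×3×3×6 = 108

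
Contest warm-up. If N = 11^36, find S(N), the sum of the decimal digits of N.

11^36 = 30912680532870672635673352936887453361
Sum of its 38 digits: 172.

172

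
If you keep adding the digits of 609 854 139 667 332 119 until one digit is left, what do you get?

6+0+9+8+5+4+1+3+9+6+6+7+3+3+2+1+1+9 = 83
8+3 = 11
1+1 = 2
(Equivalently, 609 854 139 667 332 119 mod 9 = 2.)

2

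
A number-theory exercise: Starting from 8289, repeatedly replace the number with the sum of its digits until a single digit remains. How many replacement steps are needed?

2

8289 → 27 → 9 (2 steps)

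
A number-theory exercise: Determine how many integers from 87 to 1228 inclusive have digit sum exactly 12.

87

The integers in [87, 1228] that have digit sum exactly 12: 93, 129, 138, 147, 156, 165, …, 1218, 1227.
87 qualify.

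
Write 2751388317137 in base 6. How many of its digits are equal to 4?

2

2751388317137 in base 6 is 5503545332203345.
The digit 4 appears 2 times.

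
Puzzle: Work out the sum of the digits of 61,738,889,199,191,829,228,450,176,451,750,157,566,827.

203

6+1+7+3+8+8+8+9+1+9+9+1+9+1+8+2+9+2+2+8+4+5+0+1+7+6+4+5+1+7+5+0+1+5+7+5+6+6+8+2+7 = 203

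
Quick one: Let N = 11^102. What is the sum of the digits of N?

11^102 = 16674540931184946922783187978228460499279840752046544384107237838107532103558292289097540299192481699966121
Sum of its 107 digits: 505.

505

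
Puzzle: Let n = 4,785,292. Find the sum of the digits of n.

4+7+8+5+2+9+2 = 37

37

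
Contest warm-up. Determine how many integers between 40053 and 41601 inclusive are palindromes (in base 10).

15

The integers in [40053, 41601] that are palindromes (in base 10): 40104, 40204, 40304, 40404, 40504, 40604, …, 41414, 41514.
15 qualify.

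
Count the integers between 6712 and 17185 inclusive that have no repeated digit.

3730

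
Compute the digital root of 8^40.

The digital root of n equals n mod 9 (or 9 when 9 | n), so we need 8^40 mod 9.
8^40 ≡ 1 (mod 9), so the digital root is 1.

1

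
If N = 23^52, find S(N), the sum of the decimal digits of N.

346

23^52 = 64542751082767918430897798773372060387158551764172664212787858136578721
Sum of its 71 digits: 346.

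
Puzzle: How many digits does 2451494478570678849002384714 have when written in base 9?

2451494478570678849002384714 in base 9 is 46137357855724154557521627265, which has 29 digits.

29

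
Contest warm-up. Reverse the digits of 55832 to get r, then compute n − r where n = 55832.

31977

Reverse of 55832 is 23855.
55832 − 23855 = 31977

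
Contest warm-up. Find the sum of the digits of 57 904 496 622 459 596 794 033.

118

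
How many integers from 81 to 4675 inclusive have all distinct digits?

The integers in [81, 4675] that have all distinct digits: 81, 82, 83, 84, 85, 86, …, 4673, 4675.
2497 qualify.

2497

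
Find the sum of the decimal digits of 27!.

108

27! = 10888869450418352160768000000
Sum of its 29 digits: 108.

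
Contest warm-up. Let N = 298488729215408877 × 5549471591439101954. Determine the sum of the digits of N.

298488729215408877 × 5549471591439101954 = 1656454723145670266606176231799645658
Sum of its 37 digits: 171.

171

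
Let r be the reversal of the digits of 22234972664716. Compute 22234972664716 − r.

Reverse of 22234972664716 is 61746627943222.
22234972664716 − 61746627943222 = -39511655278506

-39511655278506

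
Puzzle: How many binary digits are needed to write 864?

864 in base 2 is 1101100000, which has 10 digits.

10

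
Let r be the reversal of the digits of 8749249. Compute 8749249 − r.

-680229

Reverse of 8749249 is 9429478.
8749249 − 9429478 = -680229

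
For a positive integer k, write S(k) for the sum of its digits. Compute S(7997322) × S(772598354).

1950

S(7997322) = 7+9+9+7+3+2+2 = 39.
S(772598354) = 7+7+2+5+9+8+3+5+4 = 50.
39 · 50 = 1950.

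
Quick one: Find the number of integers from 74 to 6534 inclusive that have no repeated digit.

The integers in [74, 6534] that have no repeated digit: 74, 75, 76, 78, 79, 80, …, 6532, 6534.
3496 qualify.

3496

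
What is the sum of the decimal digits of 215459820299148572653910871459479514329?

185

2+1+5+4+5+9+8+2+0+2+9+9+1+4+8+5+7+2+6+5+3+9+1+0+8+7+1+4+5+9+4+7+9+5+1+4+3+2+9 = 185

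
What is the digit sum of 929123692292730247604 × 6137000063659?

929123692292730247604 × 6137000063659 = 5702032158747570657208662832223036
Sum of its 34 digits: 134.

134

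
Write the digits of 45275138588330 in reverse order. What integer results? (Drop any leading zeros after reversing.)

Reversing 45275138588330 gives 3388583157254.

3388583157254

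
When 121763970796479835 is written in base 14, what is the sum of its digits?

135

121763970796479835 in base 14 is AD5A598BB6AABB5.
Digit sum: 10+13+5+10+5+9+8+11+11+6+10+10+11+11+5 = 135.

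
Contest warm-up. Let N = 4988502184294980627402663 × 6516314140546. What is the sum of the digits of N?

180

4988502184294980627402663 × 6516314140546 = 32506647323665990385995103803116673998
Sum of its 38 digits: 180.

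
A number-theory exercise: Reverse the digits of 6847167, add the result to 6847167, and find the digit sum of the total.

Reversal of 6847167 is 7617486; 6847167 + 7617486 = 14464653.
Digit sum of 14464653: 1+4+4+6+4+6+5+3 = 33.

33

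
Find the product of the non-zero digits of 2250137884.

107520

2×2×5×1×3×7×8×8×4 = 107520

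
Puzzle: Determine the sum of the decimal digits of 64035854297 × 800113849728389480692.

64035854297 × 800113849728389480692 = 51235973902218901810060406733524
Sum of its 32 digits: 116.

116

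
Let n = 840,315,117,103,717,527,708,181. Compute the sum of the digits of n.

8+4+0+3+1+5+1+1+7+1+0+3+7+1+7+5+2+7+7+0+8+1+8+1 = 88

88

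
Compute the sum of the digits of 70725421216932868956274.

106

7+0+7+2+5+4+2+1+2+1+6+9+3+2+8+6+8+9+5+6+2+7+4 = 106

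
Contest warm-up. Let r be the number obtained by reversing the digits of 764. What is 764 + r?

Reverse of 764 is 467.
764 + 467 = 1231

1231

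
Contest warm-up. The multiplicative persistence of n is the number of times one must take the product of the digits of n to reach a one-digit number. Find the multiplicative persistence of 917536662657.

917536662657 → 85730400 → 0 (2 steps)

2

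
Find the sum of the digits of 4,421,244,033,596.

47

4+4+2+1+2+4+4+0+3+3+5+9+6 = 47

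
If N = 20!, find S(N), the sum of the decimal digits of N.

54

20! = 2432902008176640000
Sum of its 19 digits: 54.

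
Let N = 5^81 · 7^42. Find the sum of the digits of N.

377

5^81 · 7^42 = 129029208088214443181161364966081479447900677356574246357201474211251479573547840118408203125
Sum of its 93 digits: 377.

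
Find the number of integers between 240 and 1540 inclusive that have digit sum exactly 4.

13

The integers in [240, 1540] that have digit sum exactly 4: 301, 310, 400, 1003, 1012, 1021, …, 1210, 1300.
13 qualify.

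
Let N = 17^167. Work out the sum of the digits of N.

17^167 = 30547091808527362773986691321852629083823574079765768185848040358107564619317985530471243444958185048042401211714302836115633082468984075243653357727157922015870183248952228712277361457453324169506995593073
Sum of its 206 digits: 908.

908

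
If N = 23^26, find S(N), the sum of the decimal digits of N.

178

23^26 = 254052654154149545721997685422868689
Sum of its 36 digits: 178.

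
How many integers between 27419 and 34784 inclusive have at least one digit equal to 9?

The integers in [27419, 34784] that have at least one digit equal to 9: 27419, 27429, 27439, 27449, 27459, 27469, …, 34769, 34779.
2690 qualify.

2690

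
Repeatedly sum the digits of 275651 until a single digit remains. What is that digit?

8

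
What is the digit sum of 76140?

7+6+1+4+0 = 18

18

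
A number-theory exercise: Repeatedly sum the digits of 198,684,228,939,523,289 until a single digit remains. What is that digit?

8

1+9+8+6+8+4+2+2+8+9+3+9+5+2+3+2+8+9 = 98
9+8 = 17
1+7 = 8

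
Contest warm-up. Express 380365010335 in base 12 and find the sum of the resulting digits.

57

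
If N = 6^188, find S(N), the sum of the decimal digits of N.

711

6^188 = 196080800892729864928936510590452408165346645552019689622967924954308766289814168640457094990299065573092198900807384092515194518979041936870998016
Sum of its 147 digits: 711.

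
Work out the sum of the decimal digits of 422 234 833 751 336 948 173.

88

4+2+2+2+3+4+8+3+3+7+5+1+3+3+6+9+4+8+1+7+3 = 88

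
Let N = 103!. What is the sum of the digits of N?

621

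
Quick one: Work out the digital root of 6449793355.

6+4+4+9+7+9+3+3+5+5 = 55
5+5 = 10
1+0 = 1
(Equivalently, 6449793355 mod 9 = 1.)

1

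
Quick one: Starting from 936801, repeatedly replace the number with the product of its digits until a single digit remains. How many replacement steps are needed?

936801 → 0 (1 step)

1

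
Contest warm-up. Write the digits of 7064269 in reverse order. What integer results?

Reversing 7064269 gives 9624607.

9624607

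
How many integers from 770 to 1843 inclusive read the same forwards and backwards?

31

The integers in [770, 1843] that read the same forwards and backwards: 777, 787, 797, 808, 818, 828, …, 1661, 1771.
31 qualify.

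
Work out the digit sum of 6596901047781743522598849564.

144

6+5+9+6+9+0+1+0+4+7+7+8+1+7+4+3+5+2+2+5+9+8+8+4+9+5+6+4 = 144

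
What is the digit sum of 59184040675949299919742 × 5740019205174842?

183

59184040675949299919742 × 5740019205174842 = 339717530119798019185488366141677530764
Sum of its 39 digits: 183.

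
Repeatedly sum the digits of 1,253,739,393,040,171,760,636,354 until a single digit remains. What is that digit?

1+2+5+3+7+3+9+3+9+3+0+4+0+1+7+1+7+6+0+6+3+6+3+5+4 = 98
9+8 = 17
1+7 = 8

8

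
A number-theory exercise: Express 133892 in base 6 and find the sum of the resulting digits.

17

133892 in base 6 is 2511512.
Digit sum: 2+5+1+1+5+1+2 = 17.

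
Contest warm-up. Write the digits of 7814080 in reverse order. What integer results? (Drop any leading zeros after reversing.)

Reversing 7814080 gives 804187.

804187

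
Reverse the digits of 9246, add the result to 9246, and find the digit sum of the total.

Reversal of 9246 is 6429; 9246 + 6429 = 15675.
Digit sum of 15675: 1+5+6+7+5 = 24.

24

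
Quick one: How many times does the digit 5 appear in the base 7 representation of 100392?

4

100392 in base 7 is 565455.
The digit 5 appears 4 times.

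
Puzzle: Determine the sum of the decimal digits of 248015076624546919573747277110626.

144

2+4+8+0+1+5+0+7+6+6+2+4+5+4+6+9+1+9+5+7+3+7+4+7+2+7+7+1+1+0+6+2+6 = 144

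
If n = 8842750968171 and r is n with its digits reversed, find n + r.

10561441540659

Reverse of 8842750968171 is 1718690572488.
8842750968171 + 1718690572488 = 10561441540659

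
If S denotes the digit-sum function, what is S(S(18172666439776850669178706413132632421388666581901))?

13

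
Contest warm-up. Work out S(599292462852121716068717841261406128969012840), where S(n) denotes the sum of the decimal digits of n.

5+9+9+2+9+2+4+6+2+8+5+2+1+2+1+7+1+6+0+6+8+7+1+7+8+4+1+2+6+1+4+0+6+1+2+8+9+6+9+0+1+2+8+4+0 = 192

192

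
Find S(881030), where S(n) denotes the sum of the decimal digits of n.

20

8+8+1+0+3+0 = 20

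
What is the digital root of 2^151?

The digital root of n equals n mod 9 (or 9 when 9 | n), so we need 2^151 mod 9.
2^151 ≡ 2 (mod 9), so the digital root is 2.

2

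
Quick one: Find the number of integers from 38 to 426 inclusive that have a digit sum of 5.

The integers in [38, 426] that have a digit sum of 5: 41, 50, 104, 113, 122, 131, …, 401, 410.
16 qualify.

16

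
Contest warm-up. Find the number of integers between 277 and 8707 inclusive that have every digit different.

4448

The integers in [277, 8707] that have every digit different: 278, 279, 280, 281, 283, 284, …, 8705, 8706.
4448 qualify.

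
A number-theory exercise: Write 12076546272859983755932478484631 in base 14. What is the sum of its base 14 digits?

183

12076546272859983755932478484631 in base 14 is 15253693910B631A97A98873DCD9.
Digit sum: 1+5+2+5+3+6+9+3+9+1+0+11+6+3+1+10+9+7+10+9+8+8+7+3+13+12+13+9 = 183.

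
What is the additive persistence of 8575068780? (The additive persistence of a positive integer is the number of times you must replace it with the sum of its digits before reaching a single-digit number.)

8575068780 → 54 → 9 (2 steps)

2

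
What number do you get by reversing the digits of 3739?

9373

Reversing 3739 gives 9373.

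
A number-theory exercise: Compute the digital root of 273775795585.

2+7+3+7+7+5+7+9+5+5+8+5 = 70
7+0 = 7
(Equivalently, 273775795585 mod 9 = 7.)

7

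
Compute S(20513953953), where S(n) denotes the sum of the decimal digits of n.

45

2+0+5+1+3+9+5+3+9+5+3 = 45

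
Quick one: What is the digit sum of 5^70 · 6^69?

162

5^70 · 6^69 = 4171925841655402668859286643476415000000000000000000000000000000000000000000000000000000000000000000000
Sum of its 103 digits: 162.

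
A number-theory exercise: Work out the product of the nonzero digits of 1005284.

320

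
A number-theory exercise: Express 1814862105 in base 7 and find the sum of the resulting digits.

1814862105 in base 7 is 62655034110.
Digit sum: 6+2+6+5+5+0+3+4+1+1+0 = 33.

33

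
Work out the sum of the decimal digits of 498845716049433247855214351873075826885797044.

220

4+9+8+8+4+5+7+1+6+0+4+9+4+3+3+2+4+7+8+5+5+2+1+4+3+5+1+8+7+3+0+7+5+8+2+6+8+8+5+7+9+7+0+4+4 = 220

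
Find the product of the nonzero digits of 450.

4×5 = 20

20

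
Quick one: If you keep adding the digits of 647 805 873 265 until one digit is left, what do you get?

7

6+4+7+8+0+5+8+7+3+2+6+5 = 61
6+1 = 7
(Equivalently, 647 805 873 265 mod 9 = 7.)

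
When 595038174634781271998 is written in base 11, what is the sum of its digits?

108

595038174634781271998 in base 11 is 98028454175359A1872A.
Digit sum: 9+8+0+2+8+4+5+4+1+7+5+3+5+9+10+1+8+7+2+10 = 108.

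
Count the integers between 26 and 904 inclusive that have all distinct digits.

647

The integers in [26, 904] that have all distinct digits: 26, 27, 28, 29, 30, 31, …, 903, 904.
647 qualify.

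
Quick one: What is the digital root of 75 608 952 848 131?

4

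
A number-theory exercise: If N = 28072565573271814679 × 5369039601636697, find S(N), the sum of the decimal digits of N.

28072565573271814679 × 5369039601636697 = 150722716282439358431489547669675263
Sum of its 36 digits: 170.

170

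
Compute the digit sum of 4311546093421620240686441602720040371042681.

139

4+3+1+1+5+4+6+0+9+3+4+2+1+6+2+0+2+4+0+6+8+6+4+4+1+6+0+2+7+2+0+0+4+0+3+7+1+0+4+2+6+8+1 = 139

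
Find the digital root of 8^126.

1

The digital root of n equals n mod 9 (or 9 when 9 | n), so we need 8^126 mod 9.
8^126 ≡ 1 (mod 9), so the digital root is 1.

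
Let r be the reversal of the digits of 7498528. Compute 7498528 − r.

Reverse of 7498528 is 8258947.
7498528 − 8258947 = -760419

-760419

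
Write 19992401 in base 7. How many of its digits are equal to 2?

19992401 in base 7 is 331634612.
The digit 2 appears 1 time.

1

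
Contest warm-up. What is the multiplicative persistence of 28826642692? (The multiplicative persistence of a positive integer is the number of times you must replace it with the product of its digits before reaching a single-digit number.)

4

28826642692 → 7962624 → 36288 → 2304 → 0 (4 steps)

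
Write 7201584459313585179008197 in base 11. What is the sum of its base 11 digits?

7201584459313585179008197 in base 11 is 8051772A246931601A016675.
Digit sum: 8+0+5+1+7+7+2+10+2+4+6+9+3+1+6+0+1+10+0+1+6+6+7+5 = 107.

107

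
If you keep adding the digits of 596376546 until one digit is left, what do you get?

6

5+9+6+3+7+6+5+4+6 = 51
5+1 = 6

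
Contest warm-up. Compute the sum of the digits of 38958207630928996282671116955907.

163

3+8+9+5+8+2+0+7+6+3+0+9+2+8+9+9+6+2+8+2+6+7+1+1+1+6+9+5+5+9+0+7 = 163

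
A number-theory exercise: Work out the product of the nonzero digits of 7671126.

3528

7×6×7×1×1×2×6 = 3528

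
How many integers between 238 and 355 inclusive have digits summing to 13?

12

The integers in [238, 355] that have digits summing to 13: 238, 247, 256, 265, 274, 283, …, 346, 355.
12 qualify.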